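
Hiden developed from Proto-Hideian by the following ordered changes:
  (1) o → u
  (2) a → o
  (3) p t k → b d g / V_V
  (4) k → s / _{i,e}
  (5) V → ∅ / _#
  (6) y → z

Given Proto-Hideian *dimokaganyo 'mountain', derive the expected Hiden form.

Hiden: *dimokaganyo
  dimokaganyo → dimukaganyu   [vowel merger]
  dimukaganyu → dimukogonyu   [vowel merger]
  dimukogonyu → dimugogonyu   [intervocalic voicing]
  dimugogonyu (rule 4 does not apply)
  dimugogonyu → dimugogony   [apocope]
  dimugogony → dimugogonz   [unconditioned shift]
  giving Hiden dimugogonz.

dimugogonz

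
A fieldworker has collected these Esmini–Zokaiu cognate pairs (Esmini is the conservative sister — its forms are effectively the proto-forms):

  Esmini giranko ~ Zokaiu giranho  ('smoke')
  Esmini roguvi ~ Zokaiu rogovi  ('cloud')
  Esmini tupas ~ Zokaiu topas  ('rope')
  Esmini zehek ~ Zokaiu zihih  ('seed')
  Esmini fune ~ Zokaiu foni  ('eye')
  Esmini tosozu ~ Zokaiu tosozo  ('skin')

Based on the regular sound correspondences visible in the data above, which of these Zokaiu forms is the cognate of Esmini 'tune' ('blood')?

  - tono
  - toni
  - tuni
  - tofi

toni

fune ~ foni — Esmini u corresponds to Zokaiu o after a consonant, before a nasal.
fune ~ foni — Esmini e corresponds to Zokaiu i word-finally.
Applying these to Esmini 'tune':
  tune → tone   (u→o after a consonant, before a nasal)
  tone → toni   (e→i word-finally)
So the Zokaiu cognate is 'toni'.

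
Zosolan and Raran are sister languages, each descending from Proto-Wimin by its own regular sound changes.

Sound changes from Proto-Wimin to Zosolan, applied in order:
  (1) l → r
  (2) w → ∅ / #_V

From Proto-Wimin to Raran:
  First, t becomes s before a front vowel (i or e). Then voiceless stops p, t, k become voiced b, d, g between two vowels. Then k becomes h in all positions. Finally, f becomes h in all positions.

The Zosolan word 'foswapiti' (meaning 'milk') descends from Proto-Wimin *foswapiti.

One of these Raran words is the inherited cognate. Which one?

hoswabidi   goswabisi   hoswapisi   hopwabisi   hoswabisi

hoswabisi

Raran: *foswapiti
  foswapiti → foswapisi   [palatalisation]
  foswapisi → foswabisi   [intervocalic voicing]
  foswabisi (rule 3 does not apply)
  foswabisi → hoswabisi   [unconditioned shift]
  giving Raran hoswabisi.
Only 'hoswabisi' matches the regular Raran development of *foswapiti.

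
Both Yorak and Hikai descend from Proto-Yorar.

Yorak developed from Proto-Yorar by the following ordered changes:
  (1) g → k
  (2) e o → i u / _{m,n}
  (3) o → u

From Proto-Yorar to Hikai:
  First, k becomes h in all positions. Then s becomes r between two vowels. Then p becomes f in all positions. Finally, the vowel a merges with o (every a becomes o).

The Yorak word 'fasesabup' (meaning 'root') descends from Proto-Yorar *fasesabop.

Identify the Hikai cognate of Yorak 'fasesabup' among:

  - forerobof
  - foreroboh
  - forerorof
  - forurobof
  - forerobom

Hikai: start from *fasesabop.
  rule 1: no change — fasesabop
  rule 2 (rhotacism): fasesabop → farerabop
  rule 3 (unconditioned shift): farerabop → farerabof
  rule 4 (vowel merger): farerabof → forerobof
  ⇒ Hikai forerobof
Only 'forerobof' matches the regular Hikai development of *fasesabop.

forerobof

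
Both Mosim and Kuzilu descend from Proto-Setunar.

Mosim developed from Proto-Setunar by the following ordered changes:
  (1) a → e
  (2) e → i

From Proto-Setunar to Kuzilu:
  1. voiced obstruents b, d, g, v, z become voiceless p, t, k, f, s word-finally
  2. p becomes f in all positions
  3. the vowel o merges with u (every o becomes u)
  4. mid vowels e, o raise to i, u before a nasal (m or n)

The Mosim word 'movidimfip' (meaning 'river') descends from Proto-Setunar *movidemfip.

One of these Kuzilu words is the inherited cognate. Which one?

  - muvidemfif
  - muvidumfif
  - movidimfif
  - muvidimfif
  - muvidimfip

muvidimfif

Kuzilu: *movidemfip > movidemfif > muvidemfif > muvidimfif  (by unconditioned shift, vowel merger, pre-nasal raising)
The other candidates each miss or misapply at least one Kuzilu change.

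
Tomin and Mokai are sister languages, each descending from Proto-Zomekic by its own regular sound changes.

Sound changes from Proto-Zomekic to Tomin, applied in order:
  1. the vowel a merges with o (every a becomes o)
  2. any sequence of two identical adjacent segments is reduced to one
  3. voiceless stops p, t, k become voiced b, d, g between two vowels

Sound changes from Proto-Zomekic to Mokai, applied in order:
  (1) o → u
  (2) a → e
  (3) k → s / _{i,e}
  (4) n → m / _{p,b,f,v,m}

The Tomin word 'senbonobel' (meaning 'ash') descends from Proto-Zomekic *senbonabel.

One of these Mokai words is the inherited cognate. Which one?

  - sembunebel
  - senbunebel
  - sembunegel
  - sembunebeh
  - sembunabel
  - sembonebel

Mokai: *senbonabel > senbunabel > senbunebel > sembunebel  (by vowel merger, vowel merger, nasal place assimilation)

sembunebel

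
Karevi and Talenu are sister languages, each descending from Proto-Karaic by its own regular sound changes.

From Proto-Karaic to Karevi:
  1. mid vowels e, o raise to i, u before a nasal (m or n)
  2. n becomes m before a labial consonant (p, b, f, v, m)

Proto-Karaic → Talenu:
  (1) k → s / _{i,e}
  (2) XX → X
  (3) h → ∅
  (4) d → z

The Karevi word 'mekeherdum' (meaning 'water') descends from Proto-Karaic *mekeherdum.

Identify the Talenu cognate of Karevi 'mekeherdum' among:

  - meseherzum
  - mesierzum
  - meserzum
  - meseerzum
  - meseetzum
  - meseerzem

Talenu: start from *mekeherdum.
  rule 1 (palatalisation): mekeherdum → meseherdum
  rule 2: no change — meseherdum
  rule 3 (h-loss): meseherdum → meseerdum
  rule 4 (unconditioned shift): meseerdum → meseerzum
  ⇒ Talenu meseerzum
Among the options, 'meseerzum' alone shows every Talenu change applied in order.

meseerzum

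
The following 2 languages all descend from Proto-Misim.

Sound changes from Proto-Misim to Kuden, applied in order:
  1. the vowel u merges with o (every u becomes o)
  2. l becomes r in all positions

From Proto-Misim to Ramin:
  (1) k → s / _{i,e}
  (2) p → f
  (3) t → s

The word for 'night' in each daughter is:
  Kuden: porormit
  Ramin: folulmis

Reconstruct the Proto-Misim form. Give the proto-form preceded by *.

Position 4: Kuden has o, Ramin has u. Ramin preserves u here (none of its changes turn any other segment into u), so the proto-segment is *u.
Position 3: Kuden has r, Ramin has l. Ramin preserves l here (none of its changes turn any other segment into l), so the proto-segment is *l.
Position 8: Kuden has t, Ramin has s. Kuden preserves t here (none of its changes turn any other segment into t), so the proto-segment is *t.
Verify the candidate proto-form against each daughter:
Kuden: start from *polulmit.
  rule 1 (vowel merger): polulmit → pololmit
  rule 2 (unconditioned shift): pololmit → porormit
  ⇒ Kuden porormit
Ramin: *polulmit > folulmit > folulmis  (by unconditioned shift, unconditioned shift)
*polulmit is the unique common source.

*polulmit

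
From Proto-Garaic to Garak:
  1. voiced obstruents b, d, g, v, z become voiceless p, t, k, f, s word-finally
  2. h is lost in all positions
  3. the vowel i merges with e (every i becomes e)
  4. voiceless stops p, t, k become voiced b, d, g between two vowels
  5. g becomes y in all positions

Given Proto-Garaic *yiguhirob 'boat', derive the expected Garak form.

Garak: *yiguhirob
  yiguhirob → yiguhirop   [final devoicing]
  yiguhirop → yiguirop   [h-loss]
  yiguirop → yeguerop   [vowel merger]
  yeguerop (rule 4 does not apply)
  yeguerop → yeyuerop   [unconditioned shift]
  giving Garak yeyuerop.

yeyuerop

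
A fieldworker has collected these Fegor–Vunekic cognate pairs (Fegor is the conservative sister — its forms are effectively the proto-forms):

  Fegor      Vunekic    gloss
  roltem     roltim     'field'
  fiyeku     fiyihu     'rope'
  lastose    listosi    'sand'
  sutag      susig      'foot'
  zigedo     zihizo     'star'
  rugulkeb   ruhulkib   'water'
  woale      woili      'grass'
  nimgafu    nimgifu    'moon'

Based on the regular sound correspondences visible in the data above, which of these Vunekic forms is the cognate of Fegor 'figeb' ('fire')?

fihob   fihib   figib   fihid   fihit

fihib

zigedo ~ zihizo — Fegor g corresponds to Vunekic h between vowels (before a front vowel).
rugulkeb ~ ruhulkib — Fegor e corresponds to Vunekic i after a consonant, before a labial obstruent.
Applying these to Fegor 'figeb':
  figeb → fiheb   (g→h between vowels (before a front vowel))
  fiheb → fihib   (e→i after a consonant, before a labial obstruent)
So the Vunekic cognate is 'fihib'.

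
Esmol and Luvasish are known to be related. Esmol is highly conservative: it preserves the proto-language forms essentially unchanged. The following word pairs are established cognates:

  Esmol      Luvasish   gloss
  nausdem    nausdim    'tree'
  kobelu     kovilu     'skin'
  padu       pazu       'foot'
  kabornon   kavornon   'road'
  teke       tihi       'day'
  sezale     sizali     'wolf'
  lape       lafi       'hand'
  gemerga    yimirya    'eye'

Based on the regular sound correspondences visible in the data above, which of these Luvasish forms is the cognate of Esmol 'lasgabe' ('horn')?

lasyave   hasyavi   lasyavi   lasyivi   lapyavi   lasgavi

gemerga ~ yimirya — Esmol g corresponds to Luvasish y after a consonant, before a back vowel.
kobelu ~ kovilu — Esmol b corresponds to Luvasish v between vowels (before a front vowel).
teke ~ tihi, sezale ~ sizali — Esmol e corresponds to Luvasish i word-finally.
Applying these to Esmol 'lasgabe':
  lasgabe → lasyabe   (g→y after a consonant, before a back vowel)
  lasyabe → lasyave   (b→v between vowels (before a front vowel))
  lasyave → lasyavi   (e→i word-finally)
So the Luvasish cognate is 'lasyavi'.

lasyavi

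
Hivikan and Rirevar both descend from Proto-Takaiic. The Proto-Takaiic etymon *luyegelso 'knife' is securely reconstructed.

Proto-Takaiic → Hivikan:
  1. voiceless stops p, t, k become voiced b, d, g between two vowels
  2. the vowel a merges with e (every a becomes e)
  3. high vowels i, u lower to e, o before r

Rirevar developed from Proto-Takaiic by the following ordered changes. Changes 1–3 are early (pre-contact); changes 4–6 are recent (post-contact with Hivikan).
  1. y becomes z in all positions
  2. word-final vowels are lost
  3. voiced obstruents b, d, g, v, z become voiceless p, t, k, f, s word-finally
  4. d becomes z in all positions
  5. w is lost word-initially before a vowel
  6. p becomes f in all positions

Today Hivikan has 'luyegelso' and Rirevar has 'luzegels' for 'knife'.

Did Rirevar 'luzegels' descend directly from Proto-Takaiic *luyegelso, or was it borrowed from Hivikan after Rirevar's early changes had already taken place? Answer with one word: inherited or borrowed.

If inherited, *luyegelso would pass through all of Rirevar's changes:
Rirevar: *luyegelso > luzegelso > luzegels  (by unconditioned shift, apocope)
If borrowed from Hivikan 'luyegelso' after the early changes, it would undergo only the recent ones:
  rule 4 (unconditioned shift): no change (luyegelso)
  rule 5 (glide loss): no change (luyegelso)
  rule 6 (unconditioned shift): no change (luyegelso)
  ⇒ as a loan: luyegelso
Rirevar 'luzegels' matches the inherited outcome exactly, so it is an inherited cognate, not a loan.

inherited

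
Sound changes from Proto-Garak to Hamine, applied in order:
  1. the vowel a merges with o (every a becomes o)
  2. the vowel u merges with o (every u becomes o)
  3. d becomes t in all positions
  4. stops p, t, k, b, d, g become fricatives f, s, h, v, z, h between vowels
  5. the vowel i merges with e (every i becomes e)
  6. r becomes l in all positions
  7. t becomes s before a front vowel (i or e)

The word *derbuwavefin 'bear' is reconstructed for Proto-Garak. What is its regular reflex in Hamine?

Hamine: *derbuwavefin
  derbuwavefin → derbuwovefin   [vowel merger]
  derbuwovefin → derbowovefin   [vowel merger]
  derbowovefin → terbowovefin   [unconditioned shift]
  terbowovefin (rule 4 does not apply)
  terbowovefin → terbowovefen   [vowel merger]
  terbowovefen → telbowovefen   [unconditioned shift]
  telbowovefen → selbowovefen   [palatalisation]
  giving Hamine selbowovefen.

selbowovefen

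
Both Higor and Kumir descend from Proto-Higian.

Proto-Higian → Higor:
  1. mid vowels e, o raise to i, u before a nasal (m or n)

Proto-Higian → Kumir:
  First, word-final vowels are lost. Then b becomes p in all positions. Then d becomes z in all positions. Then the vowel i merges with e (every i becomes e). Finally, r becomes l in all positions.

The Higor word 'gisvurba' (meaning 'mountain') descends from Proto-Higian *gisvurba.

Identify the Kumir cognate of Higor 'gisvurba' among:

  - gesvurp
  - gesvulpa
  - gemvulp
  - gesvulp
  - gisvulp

gesvulp

Kumir: *gisvurba > gisvurb > gisvurp > gesvurp > gesvulp  (by apocope, unconditioned shift, vowel merger, unconditioned shift)
The other candidates each miss or misapply at least one Kumir change.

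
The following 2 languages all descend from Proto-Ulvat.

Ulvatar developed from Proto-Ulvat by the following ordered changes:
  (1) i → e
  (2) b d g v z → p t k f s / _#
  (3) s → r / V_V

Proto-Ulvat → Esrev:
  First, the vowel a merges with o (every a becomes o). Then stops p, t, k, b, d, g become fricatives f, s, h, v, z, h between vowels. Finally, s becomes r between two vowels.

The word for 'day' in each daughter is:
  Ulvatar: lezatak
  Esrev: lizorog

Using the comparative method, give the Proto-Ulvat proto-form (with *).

Position 6: Ulvatar has a, Esrev has o. Ulvatar preserves a here (none of its changes turn any other segment into a), so the proto-segment is *a.
Position 5: Ulvatar has t, Esrev has r. Taking the neighbouring segments as reconstructed: Ulvatar t can only go back to *t; Esrev r could go back to *t or *s or *r — the one source consistent with every daughter is *t.
This points to *lizatag. Verify forward in each daughter:
Ulvatar: *lizatag > lezatag > lezatak  (by vowel merger, final devoicing)
Esrev: *lizatag > lizotog > lizosog > lizorog  (by vowel merger, intervocalic lenition, rhotacism)
Only *lizatag yields all of Ulvatar lezatak, Esrev lizorog.

*lizatag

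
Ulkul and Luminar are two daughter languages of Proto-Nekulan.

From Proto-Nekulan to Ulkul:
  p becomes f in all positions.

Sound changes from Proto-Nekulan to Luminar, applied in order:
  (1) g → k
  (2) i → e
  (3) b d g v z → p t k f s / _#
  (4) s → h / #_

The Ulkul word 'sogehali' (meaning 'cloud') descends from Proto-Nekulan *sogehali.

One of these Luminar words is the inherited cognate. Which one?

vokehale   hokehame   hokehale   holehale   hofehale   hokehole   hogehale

hokehale

Luminar: start from *sogehali.
  rule 1 (unconditioned shift): sogehali → sokehali
  rule 2 (vowel merger): sokehali → sokehale
  rule 3: no change — sokehale
  rule 4 (debuccalisation): sokehale → hokehale
  ⇒ Luminar hokehale
Only 'hokehale' matches the regular Luminar development of *sogehali.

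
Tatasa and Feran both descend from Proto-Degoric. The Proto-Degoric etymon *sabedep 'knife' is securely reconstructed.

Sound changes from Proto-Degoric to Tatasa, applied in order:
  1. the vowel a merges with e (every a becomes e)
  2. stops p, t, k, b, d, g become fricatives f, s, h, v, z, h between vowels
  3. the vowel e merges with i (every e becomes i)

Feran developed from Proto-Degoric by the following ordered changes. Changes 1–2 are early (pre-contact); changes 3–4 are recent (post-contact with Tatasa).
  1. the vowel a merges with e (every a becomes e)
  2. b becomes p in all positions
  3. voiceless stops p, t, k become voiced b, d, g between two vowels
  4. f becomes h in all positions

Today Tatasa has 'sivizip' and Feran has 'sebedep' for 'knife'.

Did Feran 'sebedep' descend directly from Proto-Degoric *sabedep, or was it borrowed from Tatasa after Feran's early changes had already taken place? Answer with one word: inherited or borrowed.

inherited

If inherited, *sabedep would pass through all of Feran's changes:
Feran: *sabedep > sebedep > sepedep > sebedep  (by vowel merger, unconditioned shift, intervocalic voicing)
If borrowed from Tatasa 'sivizip' after the early changes, it would undergo only the recent ones:
  rule 3 (intervocalic voicing): no change (sivizip)
  rule 4 (unconditioned shift): no change (sivizip)
  ⇒ as a loan: sivizip
Feran 'sebedep' matches the inherited outcome exactly, so it is an inherited cognate, not a loan.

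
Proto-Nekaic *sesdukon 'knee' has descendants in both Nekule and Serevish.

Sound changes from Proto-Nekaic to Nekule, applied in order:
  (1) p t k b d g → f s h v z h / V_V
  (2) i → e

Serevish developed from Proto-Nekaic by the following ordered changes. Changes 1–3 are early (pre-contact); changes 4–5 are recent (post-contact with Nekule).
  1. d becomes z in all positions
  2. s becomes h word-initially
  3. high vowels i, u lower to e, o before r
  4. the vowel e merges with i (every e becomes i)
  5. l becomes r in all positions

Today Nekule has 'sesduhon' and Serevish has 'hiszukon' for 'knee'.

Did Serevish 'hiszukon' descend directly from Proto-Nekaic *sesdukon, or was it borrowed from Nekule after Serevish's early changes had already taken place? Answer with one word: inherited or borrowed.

inherited

If inherited, *sesdukon would pass through all of Serevish's changes:
Serevish: start from *sesdukon.
  rule 1 (unconditioned shift): sesdukon → seszukon
  rule 2 (debuccalisation): seszukon → heszukon
  rule 3: no change — heszukon
  rule 4 (vowel merger): heszukon → hiszukon
  rule 5: no change — hiszukon
  ⇒ Serevish hiszukon
If borrowed from Nekule 'sesduhon' after the early changes, it would undergo only the recent ones:
  rule 4 (vowel merger): sesduhon → sisduhon
  rule 5 (unconditioned shift): no change (sisduhon)
  ⇒ as a loan: sisduhon
Serevish 'hiszukon' matches the inherited outcome exactly, so it is an inherited cognate, not a loan.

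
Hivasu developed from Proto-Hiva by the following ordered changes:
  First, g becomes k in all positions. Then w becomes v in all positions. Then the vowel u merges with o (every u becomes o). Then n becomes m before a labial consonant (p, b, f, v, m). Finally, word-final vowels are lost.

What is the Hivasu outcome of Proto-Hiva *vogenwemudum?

vokemvemodom

Hivasu: *vogenwemudum
  vogenwemudum → vokenwemudum   [unconditioned shift]
  vokenwemudum → vokenvemudum   [unconditioned shift]
  vokenvemudum → vokenvemodom   [vowel merger]
  vokenvemodom → vokemvemodom   [nasal place assimilation]
  vokemvemodom (rule 5 does not apply)
  giving Hivasu vokemvemodom.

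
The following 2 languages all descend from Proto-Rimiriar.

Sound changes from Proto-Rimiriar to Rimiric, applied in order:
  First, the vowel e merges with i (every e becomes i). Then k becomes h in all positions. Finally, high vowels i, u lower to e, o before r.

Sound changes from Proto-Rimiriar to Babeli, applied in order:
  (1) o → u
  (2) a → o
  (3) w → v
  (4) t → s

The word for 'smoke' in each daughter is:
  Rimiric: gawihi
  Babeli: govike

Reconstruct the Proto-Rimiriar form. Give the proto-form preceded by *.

*gawike

Position 5: Rimiric has h, Babeli has k. Babeli preserves k here (none of its changes turn any other segment into k), so the proto-segment is *k.
Position 3: Rimiric has w, Babeli has v. Rimiric preserves w here (none of its changes turn any other segment into w), so the proto-segment is *w.
Position 2: Rimiric has a, Babeli has o. Rimiric preserves a here (none of its changes turn any other segment into a), so the proto-segment is *a.
This points to *gawike. Verify forward in each daughter:
Rimiric: *gawike > gawiki > gawihi  (by vowel merger, unconditioned shift)
Babeli: *gawike > gowike > govike  (by vowel merger, unconditioned shift)
Only *gawike yields all of Rimiric gawihi, Babeli govike.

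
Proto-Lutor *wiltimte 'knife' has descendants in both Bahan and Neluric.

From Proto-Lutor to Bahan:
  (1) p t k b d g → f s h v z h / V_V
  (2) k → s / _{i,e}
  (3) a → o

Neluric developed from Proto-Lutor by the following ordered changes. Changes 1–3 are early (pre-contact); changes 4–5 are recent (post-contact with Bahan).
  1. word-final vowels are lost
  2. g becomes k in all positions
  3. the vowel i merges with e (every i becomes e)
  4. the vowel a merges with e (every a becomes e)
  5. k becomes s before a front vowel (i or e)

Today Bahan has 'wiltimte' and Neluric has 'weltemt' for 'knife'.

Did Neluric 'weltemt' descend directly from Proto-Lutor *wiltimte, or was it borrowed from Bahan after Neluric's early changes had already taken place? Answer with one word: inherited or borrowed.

inherited

If inherited, *wiltimte would pass through all of Neluric's changes:
Neluric: *wiltimte > wiltimt > weltemt  (by apocope, vowel merger)
If borrowed from Bahan 'wiltimte' after the early changes, it would undergo only the recent ones:
  rule 4 (vowel merger): no change (wiltimte)
  rule 5 (palatalisation): no change (wiltimte)
  ⇒ as a loan: wiltimte
Neluric 'weltemt' matches the inherited outcome exactly, so it is an inherited cognate, not a loan.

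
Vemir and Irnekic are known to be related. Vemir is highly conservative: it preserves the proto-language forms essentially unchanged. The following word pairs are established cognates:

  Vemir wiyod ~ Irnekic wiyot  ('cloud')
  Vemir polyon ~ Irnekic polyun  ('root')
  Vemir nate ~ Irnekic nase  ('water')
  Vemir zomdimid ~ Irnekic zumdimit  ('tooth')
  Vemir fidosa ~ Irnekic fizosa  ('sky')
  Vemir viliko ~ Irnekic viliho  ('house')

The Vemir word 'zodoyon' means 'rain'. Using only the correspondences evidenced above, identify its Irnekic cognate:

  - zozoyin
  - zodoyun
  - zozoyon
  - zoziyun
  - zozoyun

zozoyun

fidosa ~ fizosa — Vemir d corresponds to Irnekic z between vowels (before a back vowel).
polyon ~ polyun — Vemir o corresponds to Irnekic u after a consonant, before a nasal.
Applying these to Vemir 'zodoyon':
  zodoyon → zozoyon   (d→z between vowels (before a back vowel))
  zozoyon → zozoyun   (o→u after a consonant, before a nasal)
So the Irnekic cognate is 'zozoyun'.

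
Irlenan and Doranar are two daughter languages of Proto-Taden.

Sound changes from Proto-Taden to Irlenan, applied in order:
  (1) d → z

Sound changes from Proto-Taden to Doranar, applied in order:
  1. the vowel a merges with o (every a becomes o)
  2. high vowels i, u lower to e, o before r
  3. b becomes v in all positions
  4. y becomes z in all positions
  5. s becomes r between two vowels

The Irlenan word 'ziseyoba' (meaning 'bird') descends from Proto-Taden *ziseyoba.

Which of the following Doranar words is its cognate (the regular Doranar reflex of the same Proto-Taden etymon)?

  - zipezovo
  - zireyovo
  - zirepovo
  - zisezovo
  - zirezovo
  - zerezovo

Doranar: *ziseyoba
  ziseyoba → ziseyobo   [vowel merger]
  ziseyobo (rule 2 does not apply)
  ziseyobo → ziseyovo   [unconditioned shift]
  ziseyovo → zisezovo   [unconditioned shift]
  zisezovo → zirezovo   [rhotacism]
  giving Doranar zirezovo.
The other candidates each miss or misapply at least one Doranar change.

zirezovo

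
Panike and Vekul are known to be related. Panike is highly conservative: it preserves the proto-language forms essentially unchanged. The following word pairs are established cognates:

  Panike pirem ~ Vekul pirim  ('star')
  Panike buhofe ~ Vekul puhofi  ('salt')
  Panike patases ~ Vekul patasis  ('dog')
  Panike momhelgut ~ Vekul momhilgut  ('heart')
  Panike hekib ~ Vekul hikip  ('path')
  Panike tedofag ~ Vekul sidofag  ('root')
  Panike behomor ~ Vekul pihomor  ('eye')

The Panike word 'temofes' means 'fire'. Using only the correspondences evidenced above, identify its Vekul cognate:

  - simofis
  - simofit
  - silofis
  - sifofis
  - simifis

simofis

tedofag ~ sidofag — Panike t corresponds to Vekul s word-initially before a front vowel.
pirem ~ pirim — Panike e corresponds to Vekul i after a consonant, before a nasal.
patases ~ patasis, momhelgut ~ momhilgut — Panike e corresponds to Vekul i after a consonant, before a consonant other than r, m, n, p, b, f, v.
Applying these to Panike 'temofes':
  temofes → semofes   (t→s word-initially before a front vowel)
  semofes → simofes   (e→i after a consonant, before a nasal)
  simofes → simofis   (e→i after a consonant, before a consonant other than r, m, n, p, b, f, v)
So the Vekul cognate is 'simofis'.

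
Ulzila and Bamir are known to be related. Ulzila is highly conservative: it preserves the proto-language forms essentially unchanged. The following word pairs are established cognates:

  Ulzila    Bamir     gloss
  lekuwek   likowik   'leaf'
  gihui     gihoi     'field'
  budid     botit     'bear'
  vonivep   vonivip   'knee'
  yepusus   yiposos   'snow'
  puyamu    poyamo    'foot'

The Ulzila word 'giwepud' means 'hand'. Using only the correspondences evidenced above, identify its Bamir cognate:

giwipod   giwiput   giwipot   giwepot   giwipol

vonivep ~ vonivip, yepusus ~ yiposos — Ulzila e corresponds to Bamir i after a consonant, before a labial obstruent.
lekuwek ~ likowik, budid ~ botit — Ulzila u corresponds to Bamir o after a consonant, before a consonant other than r, m, n, p, b, f, v.
budid ~ botit — Ulzila d corresponds to Bamir t word-finally.
Applying these to Ulzila 'giwepud':
  giwepud → giwipud   (e→i after a consonant, before a labial obstruent)
  giwipud → giwipod   (u→o after a consonant, before a consonant other than r, m, n, p, b, f, v)
  giwipod → giwipot   (d→t word-finally)
So the Bamir cognate is 'giwipot'.

giwipot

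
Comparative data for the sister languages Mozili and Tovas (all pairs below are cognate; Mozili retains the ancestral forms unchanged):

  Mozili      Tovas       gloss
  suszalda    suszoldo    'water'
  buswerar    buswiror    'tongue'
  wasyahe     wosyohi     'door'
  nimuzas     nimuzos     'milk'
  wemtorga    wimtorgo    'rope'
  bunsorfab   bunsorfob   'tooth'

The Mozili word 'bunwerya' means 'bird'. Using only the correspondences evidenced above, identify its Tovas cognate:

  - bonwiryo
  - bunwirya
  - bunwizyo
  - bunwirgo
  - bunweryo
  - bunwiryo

bunwiryo

buswerar ~ buswiror — Mozili e corresponds to Tovas i after a consonant, before r.
suszalda ~ suszoldo, wemtorga ~ wimtorgo — Mozili a corresponds to Tovas o word-finally.
Applying these to Mozili 'bunwerya':
  bunwerya → bunwirya   (e→i after a consonant, before r)
  bunwirya → bunwiryo   (a→o word-finally)
So the Tovas cognate is 'bunwiryo'.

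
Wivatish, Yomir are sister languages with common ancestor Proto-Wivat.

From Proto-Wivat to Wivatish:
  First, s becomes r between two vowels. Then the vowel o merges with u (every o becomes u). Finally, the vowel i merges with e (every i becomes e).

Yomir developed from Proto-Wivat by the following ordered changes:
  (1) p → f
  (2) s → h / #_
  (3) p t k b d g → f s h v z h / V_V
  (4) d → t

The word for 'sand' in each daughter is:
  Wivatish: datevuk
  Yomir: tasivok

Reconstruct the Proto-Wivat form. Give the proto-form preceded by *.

Position 1: Wivatish has d, Yomir has t. Wivatish preserves d here (none of its changes turn any other segment into d), so the proto-segment is *d.
Position 3: Wivatish has t, Yomir has s. Wivatish preserves t here (none of its changes turn any other segment into t), so the proto-segment is *t.
Verify the candidate proto-form against each daughter:
Wivatish: start from *dativok.
  rule 1: no change — dativok
  rule 2 (vowel merger): dativok → dativuk
  rule 3 (vowel merger): dativuk → datevuk
  ⇒ Wivatish datevuk
Yomir: *dativok
  dativok (rule 1 does not apply)
  dativok (rule 2 does not apply)
  dativok → dasivok   [intervocalic lenition]
  dasivok → tasivok   [unconditioned shift]
  giving Yomir tasivok.
No other proto-form is consistent with every reflex, so the reconstruction is *dativok.

*dativok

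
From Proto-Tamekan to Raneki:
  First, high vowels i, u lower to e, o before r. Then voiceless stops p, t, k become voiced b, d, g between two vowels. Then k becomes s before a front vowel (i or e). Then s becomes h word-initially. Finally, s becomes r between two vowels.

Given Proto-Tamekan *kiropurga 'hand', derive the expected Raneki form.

heroborga

Raneki: *kiropurga > keroporga > keroborga > seroborga > heroborga  (by pre-rhotic lowering, intervocalic voicing, palatalisation, debuccalisation)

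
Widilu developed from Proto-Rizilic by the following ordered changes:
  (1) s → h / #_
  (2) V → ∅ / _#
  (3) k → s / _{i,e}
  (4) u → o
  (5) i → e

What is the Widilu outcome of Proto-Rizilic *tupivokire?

Widilu: *tupivokire
  tupivokire (rule 1 does not apply)
  tupivokire → tupivokir   [apocope]
  tupivokir → tupivosir   [palatalisation]
  tupivosir → topivosir   [vowel merger]
  topivosir → topevoser   [vowel merger]
  giving Widilu topevoser.

topevoser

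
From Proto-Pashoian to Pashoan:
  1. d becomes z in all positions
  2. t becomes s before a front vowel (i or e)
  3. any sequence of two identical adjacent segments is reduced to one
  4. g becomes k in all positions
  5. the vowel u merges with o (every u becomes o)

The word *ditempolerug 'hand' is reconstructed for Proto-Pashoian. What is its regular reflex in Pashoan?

zisempolerok

Pashoan: *ditempolerug > zitempolerug > zisempolerug > zisempoleruk > zisempolerok  (by unconditioned shift, palatalisation, unconditioned shift, vowel merger)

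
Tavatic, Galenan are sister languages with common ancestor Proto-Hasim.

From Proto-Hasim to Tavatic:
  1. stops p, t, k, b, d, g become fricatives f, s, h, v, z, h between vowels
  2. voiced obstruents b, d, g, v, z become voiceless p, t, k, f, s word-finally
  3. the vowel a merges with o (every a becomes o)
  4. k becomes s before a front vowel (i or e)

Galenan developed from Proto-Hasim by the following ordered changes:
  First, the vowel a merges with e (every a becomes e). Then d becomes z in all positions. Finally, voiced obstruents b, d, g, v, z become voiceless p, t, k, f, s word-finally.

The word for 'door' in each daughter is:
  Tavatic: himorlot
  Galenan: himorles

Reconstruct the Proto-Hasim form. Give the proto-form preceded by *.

Position 8: Tavatic has t, Galenan has s. Taking the neighbouring segments as reconstructed: Tavatic t could go back to *t or *d; Galenan s could go back to *d or *s or *z — the one source consistent with every daughter is *d.
Position 7: Tavatic has o, Galenan has e. Taking the neighbouring segments as reconstructed: Tavatic o could go back to *a or *o; Galenan e could go back to *a or *e — the one source consistent with every daughter is *a.
The remaining positions agree across the daughters. Check the candidate against every language:
Tavatic: *himorlad
  himorlad (rule 1 does not apply)
  himorlad → himorlat   [final devoicing]
  himorlat → himorlot   [vowel merger]
  himorlot (rule 4 does not apply)
  giving Tavatic himorlot.
Galenan: *himorlad > himorled > himorlez > himorles  (by vowel merger, unconditioned shift, final devoicing)
Only *himorlad yields all of Tavatic himorlot, Galenan himorles.

*himorlad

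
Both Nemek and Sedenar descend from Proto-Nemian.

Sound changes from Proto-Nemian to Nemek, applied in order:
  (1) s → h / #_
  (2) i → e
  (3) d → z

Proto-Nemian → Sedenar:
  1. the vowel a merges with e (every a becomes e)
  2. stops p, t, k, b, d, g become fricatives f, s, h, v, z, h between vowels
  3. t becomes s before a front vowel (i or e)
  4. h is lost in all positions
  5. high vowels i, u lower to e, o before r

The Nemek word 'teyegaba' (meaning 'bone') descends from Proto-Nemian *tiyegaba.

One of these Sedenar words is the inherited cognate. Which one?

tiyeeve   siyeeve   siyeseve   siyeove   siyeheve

Sedenar: *tiyegaba
  tiyegaba → tiyegebe   [vowel merger]
  tiyegebe → tiyeheve   [intervocalic lenition]
  tiyeheve → siyeheve   [palatalisation]
  siyeheve → siyeeve   [h-loss]
  siyeeve (rule 5 does not apply)
  giving Sedenar siyeeve.
Among the options, 'siyeeve' alone shows every Sedenar change applied in order.

siyeeve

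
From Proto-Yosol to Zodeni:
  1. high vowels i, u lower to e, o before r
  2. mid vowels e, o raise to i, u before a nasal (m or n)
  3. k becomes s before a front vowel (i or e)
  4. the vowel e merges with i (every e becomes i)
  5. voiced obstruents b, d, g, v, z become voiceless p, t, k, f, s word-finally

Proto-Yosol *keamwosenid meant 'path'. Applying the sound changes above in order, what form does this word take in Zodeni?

siamwosinit

Zodeni: start from *keamwosenid.
  rule 1: no change — keamwosenid
  rule 2 (pre-nasal raising): keamwosenid → keamwosinid
  rule 3 (palatalisation): keamwosinid → seamwosinid
  rule 4 (vowel merger): seamwosinid → siamwosinid
  rule 5 (final devoicing): siamwosinid → siamwosinit
  ⇒ Zodeni siamwosinit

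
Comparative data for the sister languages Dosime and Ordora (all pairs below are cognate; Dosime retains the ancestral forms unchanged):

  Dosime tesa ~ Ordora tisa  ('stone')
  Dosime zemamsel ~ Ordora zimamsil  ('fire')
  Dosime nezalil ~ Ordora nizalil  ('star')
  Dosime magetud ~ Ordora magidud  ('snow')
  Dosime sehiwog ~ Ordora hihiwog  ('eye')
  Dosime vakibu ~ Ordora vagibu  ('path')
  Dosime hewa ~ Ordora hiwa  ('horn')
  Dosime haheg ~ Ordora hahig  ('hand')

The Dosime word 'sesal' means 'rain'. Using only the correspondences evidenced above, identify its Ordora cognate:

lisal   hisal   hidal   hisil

sehiwog ~ hihiwog — Dosime s corresponds to Ordora h word-initially before a front vowel.
tesa ~ tisa, zemamsel ~ zimamsil — Dosime e corresponds to Ordora i after a consonant, before a consonant other than r, m, n, p, b, f, v.
Applying these to Dosime 'sesal':
  sesal → hesal   (s→h word-initially before a front vowel)
  hesal → hisal   (e→i after a consonant, before a consonant other than r, m, n, p, b, f, v)
So the Ordora cognate is 'hisal'.

hisal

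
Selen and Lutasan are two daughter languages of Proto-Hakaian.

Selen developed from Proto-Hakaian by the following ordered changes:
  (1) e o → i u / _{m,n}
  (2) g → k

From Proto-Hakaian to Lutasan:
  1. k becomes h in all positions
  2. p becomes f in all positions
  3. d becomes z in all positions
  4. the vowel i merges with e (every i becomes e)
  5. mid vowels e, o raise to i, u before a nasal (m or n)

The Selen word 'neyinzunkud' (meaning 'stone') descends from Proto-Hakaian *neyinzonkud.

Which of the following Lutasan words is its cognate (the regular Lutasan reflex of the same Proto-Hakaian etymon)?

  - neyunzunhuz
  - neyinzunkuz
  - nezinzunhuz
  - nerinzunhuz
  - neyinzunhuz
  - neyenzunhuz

Lutasan: start from *neyinzonkud.
  rule 1 (unconditioned shift): neyinzonkud → neyinzonhud
  rule 2: no change — neyinzonhud
  rule 3 (unconditioned shift): neyinzonhud → neyinzonhuz
  rule 4 (vowel merger): neyinzonhuz → neyenzonhuz
  rule 5 (pre-nasal raising): neyenzonhuz → neyinzunhuz
  ⇒ Lutasan neyinzunhuz
Only 'neyinzunhuz' matches the regular Lutasan development of *neyinzonkud.

neyinzunhuz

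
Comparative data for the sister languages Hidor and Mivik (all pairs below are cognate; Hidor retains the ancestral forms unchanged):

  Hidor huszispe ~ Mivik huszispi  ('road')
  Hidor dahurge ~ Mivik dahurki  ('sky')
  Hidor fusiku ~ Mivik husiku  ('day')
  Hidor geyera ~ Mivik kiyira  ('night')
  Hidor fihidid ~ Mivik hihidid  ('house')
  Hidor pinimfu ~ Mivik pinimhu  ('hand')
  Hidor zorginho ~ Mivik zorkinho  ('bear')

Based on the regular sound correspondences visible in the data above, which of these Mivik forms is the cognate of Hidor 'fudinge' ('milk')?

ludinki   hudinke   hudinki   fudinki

fusiku ~ husiku — Hidor f corresponds to Mivik h word-initially before a back vowel.
dahurge ~ dahurki — Hidor g corresponds to Mivik k after a consonant, before a front vowel.
huszispe ~ huszispi, dahurge ~ dahurki — Hidor e corresponds to Mivik i word-finally.
Applying these to Hidor 'fudinge':
  fudinge → hudinge   (f→h word-initially before a back vowel)
  hudinge → hudinke   (g→k after a consonant, before a front vowel)
  hudinke → hudinki   (e→i word-finally)
So the Mivik cognate is 'hudinki'.

hudinki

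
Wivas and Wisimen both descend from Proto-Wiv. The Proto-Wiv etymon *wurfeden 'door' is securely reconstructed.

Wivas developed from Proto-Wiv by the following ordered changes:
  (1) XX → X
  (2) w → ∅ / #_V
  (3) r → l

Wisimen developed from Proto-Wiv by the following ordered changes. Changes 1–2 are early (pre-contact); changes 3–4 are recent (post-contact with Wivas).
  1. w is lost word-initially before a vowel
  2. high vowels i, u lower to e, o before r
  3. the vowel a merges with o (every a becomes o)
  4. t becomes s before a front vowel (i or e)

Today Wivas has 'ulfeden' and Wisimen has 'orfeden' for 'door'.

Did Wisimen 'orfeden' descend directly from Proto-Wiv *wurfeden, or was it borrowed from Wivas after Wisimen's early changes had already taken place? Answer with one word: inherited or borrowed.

If inherited, *wurfeden would pass through all of Wisimen's changes:
Wisimen: *wurfeden
  wurfeden → urfeden   [glide loss]
  urfeden → orfeden   [pre-rhotic lowering]
  orfeden (rule 3 does not apply)
  orfeden (rule 4 does not apply)
  giving Wisimen orfeden.
If borrowed from Wivas 'ulfeden' after the early changes, it would undergo only the recent ones:
  rule 3 (vowel merger): no change (ulfeden)
  rule 4 (palatalisation): no change (ulfeden)
  ⇒ as a loan: ulfeden
Wisimen 'orfeden' matches the inherited outcome exactly, so it is an inherited cognate, not a loan.

inherited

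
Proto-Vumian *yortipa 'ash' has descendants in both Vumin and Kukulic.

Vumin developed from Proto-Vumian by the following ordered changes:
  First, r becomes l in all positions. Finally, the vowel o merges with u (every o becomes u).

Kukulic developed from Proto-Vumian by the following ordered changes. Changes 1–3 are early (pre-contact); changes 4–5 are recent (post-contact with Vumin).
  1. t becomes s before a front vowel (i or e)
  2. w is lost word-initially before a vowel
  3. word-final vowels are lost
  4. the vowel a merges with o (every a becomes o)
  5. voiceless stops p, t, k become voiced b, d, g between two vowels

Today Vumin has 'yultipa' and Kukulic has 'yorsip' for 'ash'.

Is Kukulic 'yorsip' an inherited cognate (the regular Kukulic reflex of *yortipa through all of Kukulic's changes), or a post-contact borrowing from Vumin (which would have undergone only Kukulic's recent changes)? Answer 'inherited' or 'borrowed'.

If inherited, *yortipa would pass through all of Kukulic's changes:
Kukulic: *yortipa > yorsipa > yorsip  (by palatalisation, apocope)
If borrowed from Vumin 'yultipa' after the early changes, it would undergo only the recent ones:
  rule 4 (vowel merger): yultipa → yultipo
  rule 5 (intervocalic voicing): yultipo → yultibo
  ⇒ as a loan: yultibo
Kukulic 'yorsip' matches the inherited outcome exactly, so it is an inherited cognate, not a loan.

inherited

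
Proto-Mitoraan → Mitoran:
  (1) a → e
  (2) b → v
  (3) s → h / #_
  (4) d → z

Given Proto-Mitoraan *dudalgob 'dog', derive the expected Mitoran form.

zuzelgov

Mitoran: *dudalgob
  dudalgob → dudelgob   [vowel merger]
  dudelgob → dudelgov   [unconditioned shift]
  dudelgov (rule 3 does not apply)
  dudelgov → zuzelgov   [unconditioned shift]
  giving Mitoran zuzelgov.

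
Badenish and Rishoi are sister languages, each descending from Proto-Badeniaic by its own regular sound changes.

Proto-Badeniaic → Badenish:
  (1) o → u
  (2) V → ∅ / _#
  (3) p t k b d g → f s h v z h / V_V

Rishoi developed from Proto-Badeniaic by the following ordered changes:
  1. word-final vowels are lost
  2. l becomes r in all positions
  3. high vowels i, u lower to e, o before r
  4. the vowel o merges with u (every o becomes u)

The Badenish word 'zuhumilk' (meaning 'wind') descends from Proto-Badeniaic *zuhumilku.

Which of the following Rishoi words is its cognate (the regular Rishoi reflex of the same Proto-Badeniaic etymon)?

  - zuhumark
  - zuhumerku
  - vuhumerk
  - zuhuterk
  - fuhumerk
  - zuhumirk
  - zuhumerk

zuhumerk

Rishoi: *zuhumilku
  zuhumilku → zuhumilk   [apocope]
  zuhumilk → zuhumirk   [unconditioned shift]
  zuhumirk → zuhumerk   [pre-rhotic lowering]
  zuhumerk (rule 4 does not apply)
  giving Rishoi zuhumerk.
The other candidates each miss or misapply at least one Rishoi change.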